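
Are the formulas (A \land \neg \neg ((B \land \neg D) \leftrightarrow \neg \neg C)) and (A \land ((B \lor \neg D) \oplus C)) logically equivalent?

not equivalent

A | B | C | D || φ | ψ
0 | 0 | 0 | 0 || 0 | 0
0 | 0 | 0 | 1 || 0 | 0
0 | 0 | 1 | 0 || 0 | 0
0 | 0 | 1 | 1 || 0 | 0
0 | 1 | 0 | 0 || 0 | 0
0 | 1 | 0 | 1 || 0 | 0
0 | 1 | 1 | 0 || 0 | 0
0 | 1 | 1 | 1 || 0 | 0
1 | 0 | 0 | 0 || 1 | 1
1 | 0 | 0 | 1 || 1 | 0
1 | 0 | 1 | 0 || 0 | 0
1 | 0 | 1 | 1 || 0 | 1
1 | 1 | 0 | 0 || 0 | 1
1 | 1 | 0 | 1 || 1 | 1
1 | 1 | 1 | 0 || 1 | 0
1 | 1 | 1 | 1 || 0 | 0
The columns differ at A=1, B=0, C=0, D=1 (φ=1, ψ=0), so they are not equivalent.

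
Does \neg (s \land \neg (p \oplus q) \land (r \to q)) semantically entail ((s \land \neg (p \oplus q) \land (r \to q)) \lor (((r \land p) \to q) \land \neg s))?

no

p | q | r | s | φ | ψ
- | - | - | - | - | -
T | T | T | T | F | T
T | T | T | F | T | T
T | T | F | T | F | T
T | T | F | F | T | T
T | F | T | T | T | F
T | F | T | F | T | F
T | F | F | T | T | F
T | F | F | F | T | T
F | T | T | T | T | F
F | T | T | F | T | T
F | T | F | T | T | F
F | T | F | F | T | T
F | F | T | T | T | F
F | F | T | F | T | T
F | F | F | T | F | T
F | F | F | F | T | T
At p=T, q=F, r=T, s=T we have φ true but ψ false, so φ does not entail ψ.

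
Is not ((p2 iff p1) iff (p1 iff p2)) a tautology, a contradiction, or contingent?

p1 | p2 | (p2 iff p1) | (p1 iff p2) | φ
-- | -- | ----------- | ----------- | -
1  | 1  |      1      |      1      | 0
1  | 0  |      0      |      0      | 0
0  | 1  |      0      |      0      | 0
0  | 0  |      1      |      1      | 0
Every row is 0, so the formula is a contradiction.

contradiction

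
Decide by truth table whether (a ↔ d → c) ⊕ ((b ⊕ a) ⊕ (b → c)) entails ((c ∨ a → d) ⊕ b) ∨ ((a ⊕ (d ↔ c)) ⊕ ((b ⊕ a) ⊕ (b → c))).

no

  a   |   b   |   c   |   d   |   φ   |   ψ  
----- | ----- | ----- | ----- | ----- | -----
 True |  True |  True |  True | False |  True
 True |  True |  True | False | False |  True
 True |  True | False |  True | False |  True
 True |  True | False | False |  True |  True
 True | False |  True |  True |  True |  True
 True | False |  True | False |  True |  True
 True | False | False |  True | False |  True
 True | False | False | False |  True | False
False |  True |  True |  True | False |  True
False |  True |  True | False | False |  True
False |  True | False |  True | False |  True
False |  True | False | False |  True | False
False | False |  True |  True |  True |  True
False | False |  True | False |  True |  True
False | False | False |  True | False |  True
False | False | False | False |  True |  True
At a=True, b=False, c=False, d=False we have φ true but ψ false, so φ does not entail ψ.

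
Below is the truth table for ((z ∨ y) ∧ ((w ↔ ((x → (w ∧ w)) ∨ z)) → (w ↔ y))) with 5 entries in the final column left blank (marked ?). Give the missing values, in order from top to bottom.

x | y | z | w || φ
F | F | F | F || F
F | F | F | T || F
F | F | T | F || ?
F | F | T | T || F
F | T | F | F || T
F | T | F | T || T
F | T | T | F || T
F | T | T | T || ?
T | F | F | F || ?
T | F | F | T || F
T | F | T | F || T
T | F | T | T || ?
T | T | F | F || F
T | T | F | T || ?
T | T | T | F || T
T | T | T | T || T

Row x=F, y=F, z=T, w=F: (z ∨ y) = T, ((w ↔ ((x → (w ∧ w)) ∨ z)) → (w ↔ y)) = T, so the formula = T.
Row x=F, y=T, z=T, w=T: (z ∨ y) = T, ((w ↔ ((x → (w ∧ w)) ∨ z)) → (w ↔ y)) = T, so the formula = T.
Row x=T, y=F, z=F, w=F: (z ∨ y) = F, ((w ↔ ((x → (w ∧ w)) ∨ z)) → (w ↔ y)) = T, so the formula = F.
Row x=T, y=F, z=T, w=T: (z ∨ y) = T, ((w ↔ ((x → (w ∧ w)) ∨ z)) → (w ↔ y)) = F, so the formula = F.
Row x=T, y=T, z=F, w=T: (z ∨ y) = T, ((w ↔ ((x → (w ∧ w)) ∨ z)) → (w ↔ y)) = T, so the formula = T.

T, T, F, F, T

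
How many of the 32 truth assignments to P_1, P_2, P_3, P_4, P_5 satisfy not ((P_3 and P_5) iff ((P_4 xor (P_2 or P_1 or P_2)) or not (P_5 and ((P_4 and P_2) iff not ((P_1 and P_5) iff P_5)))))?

P_1 | P_2 | P_3 | P_4 | P_5 || φ
 0  |  0  |  0  |  0  |  0  || 1
 0  |  0  |  0  |  0  |  1  || 1
 0  |  0  |  0  |  1  |  0  || 1
 0  |  0  |  0  |  1  |  1  || 1
 0  |  0  |  1  |  0  |  0  || 1
 0  |  0  |  1  |  0  |  1  || 0
 0  |  0  |  1  |  1  |  0  || 1
 0  |  0  |  1  |  1  |  1  || 0
 0  |  1  |  0  |  0  |  0  || 1
 0  |  1  |  0  |  0  |  1  || 1
 0  |  1  |  0  |  1  |  0  || 1
 0  |  1  |  0  |  1  |  1  || 0
 0  |  1  |  1  |  0  |  0  || 1
 0  |  1  |  1  |  0  |  1  || 0
 0  |  1  |  1  |  1  |  0  || 1
 0  |  1  |  1  |  1  |  1  || 1
 1  |  0  |  0  |  0  |  0  || 1
 1  |  0  |  0  |  0  |  1  || 1
 1  |  0  |  0  |  1  |  0  || 1
 1  |  0  |  0  |  1  |  1  || 0
 1  |  0  |  1  |  0  |  0  || 1
 1  |  0  |  1  |  0  |  1  || 0
 1  |  0  |  1  |  1  |  0  || 1
 1  |  0  |  1  |  1  |  1  || 1
 1  |  1  |  0  |  0  |  0  || 1
 1  |  1  |  0  |  0  |  1  || 1
 1  |  1  |  0  |  1  |  0  || 1
 1  |  1  |  0  |  1  |  1  || 1
 1  |  1  |  1  |  0  |  0  || 1
 1  |  1  |  1  |  0  |  1  || 0
 1  |  1  |  1  |  1  |  0  || 1
 1  |  1  |  1  |  1  |  1  || 0
The formula is true on 24 of the 32 rows.

24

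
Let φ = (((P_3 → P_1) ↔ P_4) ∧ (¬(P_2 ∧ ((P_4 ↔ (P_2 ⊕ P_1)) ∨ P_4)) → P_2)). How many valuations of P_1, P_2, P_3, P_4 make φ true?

P_1  P_2  P_3  P_4  |  (P_3 → P_1)  ((P_3 → P_1) ↔ P_4)  (P_2 ⊕ P_1)  (P_4 ↔ (P_2 ⊕ P_1))  ((P_4 ↔ (P_2 ⊕ P_1)) ∨ P_4)  φ
 T    T    T    T   |       T                T                F                F                        T               T
 T    T    T    F   |       T                F                F                T                        T               F
 T    T    F    T   |       T                T                F                F                        T               T
 T    T    F    F   |       T                F                F                T                        T               F
 T    F    T    T   |       T                T                T                T                        T               F
 T    F    T    F   |       T                F                T                F                        F               F
 T    F    F    T   |       T                T                T                T                        T               F
 T    F    F    F   |       T                F                T                F                        F               F
 F    T    T    T   |       F                F                T                T                        T               F
 F    T    T    F   |       F                T                T                F                        F               T
 F    T    F    T   |       T                T                T                T                        T               T
 F    T    F    F   |       T                F                T                F                        F               F
 F    F    T    T   |       F                F                F                F                        T               F
 F    F    T    F   |       F                T                F                T                        T               F
 F    F    F    T   |       T                T                F                F                        T               F
 F    F    F    F   |       T                F                F                T                        T               F
The formula is true on 4 of the 16 rows.

4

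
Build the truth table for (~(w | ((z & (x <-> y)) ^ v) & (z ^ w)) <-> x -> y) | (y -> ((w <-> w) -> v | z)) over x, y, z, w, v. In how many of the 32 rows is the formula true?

30

x | y | z | w | v | φ
- | - | - | - | - | -
F | F | F | F | F | T
F | F | F | F | T | T
F | F | F | T | F | T
F | F | F | T | T | T
F | F | T | F | F | T
F | F | T | F | T | T
F | F | T | T | F | T
F | F | T | T | T | T
F | T | F | F | F | T
F | T | F | F | T | T
F | T | F | T | F | F
F | T | F | T | T | T
F | T | T | F | F | T
F | T | T | F | T | T
F | T | T | T | F | T
F | T | T | T | T | T
T | F | F | F | F | T
T | F | F | F | T | T
T | F | F | T | F | T
T | F | F | T | T | T
T | F | T | F | F | T
T | F | T | F | T | T
T | F | T | T | F | T
T | F | T | T | T | T
T | T | F | F | F | T
T | T | F | F | T | T
T | T | F | T | F | F
T | T | F | T | T | T
T | T | T | F | F | T
T | T | T | F | T | T
T | T | T | T | F | T
T | T | T | T | T | T
The formula is true on 30 of the 32 rows.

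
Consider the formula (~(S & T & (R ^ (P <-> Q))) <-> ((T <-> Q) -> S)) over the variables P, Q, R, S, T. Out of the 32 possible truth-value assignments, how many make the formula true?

20

P  Q  R  S  T  |  φ
F  F  F  F  F  |  F
F  F  F  F  T  |  T
F  F  F  T  F  |  T
F  F  F  T  T  |  F
F  F  T  F  F  |  F
F  F  T  F  T  |  T
F  F  T  T  F  |  T
F  F  T  T  T  |  T
F  T  F  F  F  |  T
F  T  F  F  T  |  F
F  T  F  T  F  |  T
F  T  F  T  T  |  T
F  T  T  F  F  |  T
F  T  T  F  T  |  F
F  T  T  T  F  |  T
F  T  T  T  T  |  F
T  F  F  F  F  |  F
T  F  F  F  T  |  T
T  F  F  T  F  |  T
T  F  F  T  T  |  T
T  F  T  F  F  |  F
T  F  T  F  T  |  T
T  F  T  T  F  |  T
T  F  T  T  T  |  F
T  T  F  F  F  |  T
T  T  F  F  T  |  F
T  T  F  T  F  |  T
T  T  F  T  T  |  F
T  T  T  F  F  |  T
T  T  T  F  T  |  F
T  T  T  T  F  |  T
T  T  T  T  T  |  T
The formula is true on 20 of the 32 rows.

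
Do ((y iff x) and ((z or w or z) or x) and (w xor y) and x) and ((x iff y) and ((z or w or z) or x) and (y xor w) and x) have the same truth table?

x | y | z | w | φ | ψ
- | - | - | - | - | -
T | T | T | T | F | F
T | T | T | F | T | T
T | T | F | T | F | F
T | T | F | F | T | T
T | F | T | T | F | F
T | F | T | F | F | F
T | F | F | T | F | F
T | F | F | F | F | F
F | T | T | T | F | F
F | T | T | F | F | F
F | T | F | T | F | F
F | T | F | F | F | F
F | F | T | T | F | F
F | F | T | F | F | F
F | F | F | T | F | F
F | F | F | F | F | F
The columns for φ and ψ agree on every row, so they are logically equivalent.

equivalent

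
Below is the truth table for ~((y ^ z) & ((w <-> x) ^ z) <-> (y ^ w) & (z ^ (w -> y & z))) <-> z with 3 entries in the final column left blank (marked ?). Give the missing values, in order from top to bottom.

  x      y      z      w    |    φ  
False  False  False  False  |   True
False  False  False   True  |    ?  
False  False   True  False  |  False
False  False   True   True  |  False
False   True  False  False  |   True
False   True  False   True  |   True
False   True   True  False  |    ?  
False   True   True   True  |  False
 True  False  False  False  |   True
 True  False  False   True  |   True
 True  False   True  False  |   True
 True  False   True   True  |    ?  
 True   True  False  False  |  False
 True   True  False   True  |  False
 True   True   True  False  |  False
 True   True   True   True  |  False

True, False, True

Row x=False, y=False, z=False, w=True: ~((y ^ z) & ((w <-> x) ^ z) <-> (y ^ w) & (z ^ (w -> y & z))) = False, so the formula = True.
Row x=False, y=True, z=True, w=False: ~((y ^ z) & ((w <-> x) ^ z) <-> (y ^ w) & (z ^ (w -> y & z))) = False, so the formula = False.
Row x=True, y=False, z=True, w=True: ~((y ^ z) & ((w <-> x) ^ z) <-> (y ^ w) & (z ^ (w -> y & z))) = True, so the formula = True.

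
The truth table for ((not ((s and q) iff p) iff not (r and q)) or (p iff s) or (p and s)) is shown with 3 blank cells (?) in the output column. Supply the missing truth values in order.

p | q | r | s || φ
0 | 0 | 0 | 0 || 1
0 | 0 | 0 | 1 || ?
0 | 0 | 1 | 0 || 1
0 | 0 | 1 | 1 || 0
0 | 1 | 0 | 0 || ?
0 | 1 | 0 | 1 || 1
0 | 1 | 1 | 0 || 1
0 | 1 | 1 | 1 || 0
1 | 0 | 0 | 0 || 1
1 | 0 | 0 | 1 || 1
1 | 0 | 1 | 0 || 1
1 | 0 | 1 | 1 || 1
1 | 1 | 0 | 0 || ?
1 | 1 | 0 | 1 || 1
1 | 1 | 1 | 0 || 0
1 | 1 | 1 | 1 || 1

Row p=0, q=0, r=0, s=1: (not ((s and q) iff p) iff not (r and q)) = 0, (p iff s) = 0, (p and s) = 0, so the formula = 0.
Row p=0, q=1, r=0, s=0: (not ((s and q) iff p) iff not (r and q)) = 0, (p iff s) = 1, (p and s) = 0, so the formula = 1.
Row p=1, q=1, r=0, s=0: (not ((s and q) iff p) iff not (r and q)) = 1, (p iff s) = 0, (p and s) = 0, so the formula = 1.

0, 1, 1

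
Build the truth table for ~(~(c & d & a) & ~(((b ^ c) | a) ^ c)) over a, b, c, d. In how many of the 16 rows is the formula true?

a  b  c  d     (c & d & a)  ~(c & d & a)  (b ^ c)  ((b ^ c) | a)  (((b ^ c) | a) ^ c)  ~(((b ^ c) | a) ^ c)  φ
1  1  1  1          1            0           0           1                 0                    1            1
1  1  1  0          0            1           0           1                 0                    1            0
1  1  0  1          0            1           1           1                 1                    0            1
1  1  0  0          0            1           1           1                 1                    0            1
1  0  1  1          1            0           1           1                 0                    1            1
1  0  1  0          0            1           1           1                 0                    1            0
1  0  0  1          0            1           0           1                 1                    0            1
1  0  0  0          0            1           0           1                 1                    0            1
0  1  1  1          0            1           0           0                 1                    0            1
0  1  1  0          0            1           0           0                 1                    0            1
0  1  0  1          0            1           1           1                 1                    0            1
0  1  0  0          0            1           1           1                 1                    0            1
0  0  1  1          0            1           1           1                 0                    1            0
0  0  1  0          0            1           1           1                 0                    1            0
0  0  0  1          0            1           0           0                 0                    1            0
0  0  0  0          0            1           0           0                 0                    1            0
The formula is true on 10 of the 16 rows.

10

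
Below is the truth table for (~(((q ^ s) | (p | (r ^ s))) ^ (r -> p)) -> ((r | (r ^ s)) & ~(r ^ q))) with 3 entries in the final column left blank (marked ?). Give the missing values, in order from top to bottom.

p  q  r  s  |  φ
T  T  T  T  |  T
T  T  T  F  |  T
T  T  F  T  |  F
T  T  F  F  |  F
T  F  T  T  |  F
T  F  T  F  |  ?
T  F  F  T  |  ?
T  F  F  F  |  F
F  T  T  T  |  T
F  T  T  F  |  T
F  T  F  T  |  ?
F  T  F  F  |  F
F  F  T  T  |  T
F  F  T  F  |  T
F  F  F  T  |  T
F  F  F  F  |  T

F, T, F

Row p=T, q=F, r=T, s=F: ~(((q ^ s) | (p | (r ^ s))) ^ (r -> p)) = T, ((r | (r ^ s)) & ~(r ^ q)) = F, so the formula = F.
Row p=T, q=F, r=F, s=T: ~(((q ^ s) | (p | (r ^ s))) ^ (r -> p)) = T, ((r | (r ^ s)) & ~(r ^ q)) = T, so the formula = T.
Row p=F, q=T, r=F, s=T: ~(((q ^ s) | (p | (r ^ s))) ^ (r -> p)) = T, ((r | (r ^ s)) & ~(r ^ q)) = F, so the formula = F.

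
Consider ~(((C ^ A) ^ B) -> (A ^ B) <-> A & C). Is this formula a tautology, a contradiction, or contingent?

contingent

  A   |   B   |   C   || (C ^ A) | ((C ^ A) ^ B) | (A ^ B) | (((C ^ A) ^ B) -> (A ^ B)) | (A & C) |   φ  
False | False | False ||  False  |     False     |  False  |            True            |  False  |  True
False | False |  True ||   True  |      True     |  False  |           False            |  False  | False
False |  True | False ||  False  |      True     |   True  |            True            |  False  |  True
False |  True |  True ||   True  |     False     |   True  |            True            |  False  |  True
 True | False | False ||   True  |      True     |   True  |            True            |  False  |  True
 True | False |  True ||  False  |     False     |   True  |            True            |   True  | False
 True |  True | False ||   True  |     False     |  False  |            True            |  False  |  True
 True |  True |  True ||  False  |      True     |  False  |           False            |   True  |  True
6 of 8 rows are True, so the formula is contingent.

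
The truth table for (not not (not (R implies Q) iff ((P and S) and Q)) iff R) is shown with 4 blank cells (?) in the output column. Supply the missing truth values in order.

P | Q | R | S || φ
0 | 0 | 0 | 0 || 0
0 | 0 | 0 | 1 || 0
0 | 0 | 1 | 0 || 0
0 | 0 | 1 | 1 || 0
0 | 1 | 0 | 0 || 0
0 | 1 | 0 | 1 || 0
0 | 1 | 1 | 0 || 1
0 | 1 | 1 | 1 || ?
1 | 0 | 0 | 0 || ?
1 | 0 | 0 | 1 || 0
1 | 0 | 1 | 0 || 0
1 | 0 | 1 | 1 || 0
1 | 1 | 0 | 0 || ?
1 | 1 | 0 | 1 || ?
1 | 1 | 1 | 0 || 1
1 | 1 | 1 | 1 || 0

1, 0, 0, 1

Row P=0, Q=1, R=1, S=1: not not (not (R implies Q) iff ((P and S) and Q)) = 1, so the formula = 1.
Row P=1, Q=0, R=0, S=0: not not (not (R implies Q) iff ((P and S) and Q)) = 1, so the formula = 0.
Row P=1, Q=1, R=0, S=0: not not (not (R implies Q) iff ((P and S) and Q)) = 1, so the formula = 0.
Row P=1, Q=1, R=0, S=1: not not (not (R implies Q) iff ((P and S) and Q)) = 0, so the formula = 1.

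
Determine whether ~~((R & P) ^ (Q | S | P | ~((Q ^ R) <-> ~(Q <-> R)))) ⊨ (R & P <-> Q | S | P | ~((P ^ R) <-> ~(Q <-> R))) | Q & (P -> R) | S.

no

P | Q | R | S | φ | ψ
- | - | - | - | - | -
F | F | F | F | F | T
F | F | F | T | T | T
F | F | T | F | F | T
F | F | T | T | T | T
F | T | F | F | T | T
F | T | F | T | T | T
F | T | T | F | T | T
F | T | T | T | T | T
T | F | F | F | T | F
T | F | F | T | T | T
T | F | T | F | F | T
T | F | T | T | F | T
T | T | F | F | T | F
T | T | F | T | T | T
T | T | T | F | F | T
T | T | T | T | F | T
At P=T, Q=F, R=F, S=F we have φ true but ψ false, so φ does not entail ψ.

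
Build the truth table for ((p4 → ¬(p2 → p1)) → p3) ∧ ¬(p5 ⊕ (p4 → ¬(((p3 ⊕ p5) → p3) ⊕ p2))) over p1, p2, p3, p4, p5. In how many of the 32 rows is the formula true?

p1 | p2 | p3 | p4 | p5 | φ
-- | -- | -- | -- | -- | -
F  | F  | F  | F  | F  | F
F  | F  | F  | F  | T  | F
F  | F  | F  | T  | F  | T
F  | F  | F  | T  | T  | T
F  | F  | T  | F  | F  | F
F  | F  | T  | F  | T  | T
F  | F  | T  | T  | F  | T
F  | F  | T  | T  | T  | F
F  | T  | F  | F  | F  | F
F  | T  | F  | F  | T  | F
F  | T  | F  | T  | F  | F
F  | T  | F  | T  | T  | F
F  | T  | T  | F  | F  | F
F  | T  | T  | F  | T  | T
F  | T  | T  | T  | F  | F
F  | T  | T  | T  | T  | T
T  | F  | F  | F  | F  | F
T  | F  | F  | F  | T  | F
T  | F  | F  | T  | F  | T
T  | F  | F  | T  | T  | T
T  | F  | T  | F  | F  | F
T  | F  | T  | F  | T  | T
T  | F  | T  | T  | F  | T
T  | F  | T  | T  | T  | F
T  | T  | F  | F  | F  | F
T  | T  | F  | F  | T  | F
T  | T  | F  | T  | F  | F
T  | T  | F  | T  | T  | F
T  | T  | T  | F  | F  | F
T  | T  | T  | F  | T  | T
T  | T  | T  | T  | F  | F
T  | T  | T  | T  | T  | T
The formula is true on 12 of the 32 rows.

12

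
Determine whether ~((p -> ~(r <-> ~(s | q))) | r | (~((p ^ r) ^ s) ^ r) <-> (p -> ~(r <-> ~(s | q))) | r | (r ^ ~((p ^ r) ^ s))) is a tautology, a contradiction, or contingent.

p  q  r  s  |  φ
0  0  0  0  |  0
0  0  0  1  |  0
0  0  1  0  |  0
0  0  1  1  |  0
0  1  0  0  |  0
0  1  0  1  |  0
0  1  1  0  |  0
0  1  1  1  |  0
1  0  0  0  |  0
1  0  0  1  |  0
1  0  1  0  |  0
1  0  1  1  |  0
1  1  0  0  |  0
1  1  0  1  |  0
1  1  1  0  |  0
1  1  1  1  |  0
Every row is 0, so the formula is a contradiction.

contradiction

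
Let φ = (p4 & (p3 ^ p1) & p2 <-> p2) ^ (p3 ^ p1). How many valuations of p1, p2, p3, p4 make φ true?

p1  p2  p3  p4  |  φ
1   1   1   1   |  0
1   1   1   0   |  0
1   1   0   1   |  0
1   1   0   0   |  1
1   0   1   1   |  1
1   0   1   0   |  1
1   0   0   1   |  0
1   0   0   0   |  0
0   1   1   1   |  0
0   1   1   0   |  1
0   1   0   1   |  0
0   1   0   0   |  0
0   0   1   1   |  0
0   0   1   0   |  0
0   0   0   1   |  1
0   0   0   0   |  1
The formula is true on 6 of the 16 rows.

6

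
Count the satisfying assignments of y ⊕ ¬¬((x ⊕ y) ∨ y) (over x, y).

  x   |   y   | (x ⊕ y) | ((x ⊕ y) ∨ y) | ¬((x ⊕ y) ∨ y) | ¬¬((x ⊕ y) ∨ y) | (y ⊕ ¬¬((x ⊕ y) ∨ y))
----- | ----- | ------- | ------------- | -------------- | --------------- | ---------------------
False | False |  False  |     False     |      True      |      False      |         False        
False |  True |   True  |      True     |     False      |       True      |         False        
 True | False |   True  |      True     |     False      |       True      |          True        
 True |  True |  False  |      True     |     False      |       True      |         False        
The formula is true on 1 of the 4 rows.

1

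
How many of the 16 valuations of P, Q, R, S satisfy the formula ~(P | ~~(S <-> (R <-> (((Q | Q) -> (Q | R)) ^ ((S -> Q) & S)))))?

P | Q | R | S || φ
0 | 0 | 0 | 0 || 0
0 | 0 | 0 | 1 || 1
0 | 0 | 1 | 0 || 1
0 | 0 | 1 | 1 || 0
0 | 1 | 0 | 0 || 0
0 | 1 | 0 | 1 || 0
0 | 1 | 1 | 0 || 1
0 | 1 | 1 | 1 || 1
1 | 0 | 0 | 0 || 0
1 | 0 | 0 | 1 || 0
1 | 0 | 1 | 0 || 0
1 | 0 | 1 | 1 || 0
1 | 1 | 0 | 0 || 0
1 | 1 | 0 | 1 || 0
1 | 1 | 1 | 0 || 0
1 | 1 | 1 | 1 || 0
The formula is true on 4 of the 16 rows.

4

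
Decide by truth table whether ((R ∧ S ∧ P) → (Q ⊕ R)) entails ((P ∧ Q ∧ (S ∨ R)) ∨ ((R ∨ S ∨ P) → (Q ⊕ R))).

P  Q  R  S  |  φ  ψ
0  0  0  0  |  1  1
0  0  0  1  |  1  0
0  0  1  0  |  1  1
0  0  1  1  |  1  1
0  1  0  0  |  1  1
0  1  0  1  |  1  1
0  1  1  0  |  1  0
0  1  1  1  |  1  0
1  0  0  0  |  1  0
1  0  0  1  |  1  0
1  0  1  0  |  1  1
1  0  1  1  |  1  1
1  1  0  0  |  1  1
1  1  0  1  |  1  1
1  1  1  0  |  1  1
1  1  1  1  |  0  1
At P=0, Q=0, R=0, S=1 we have φ true but ψ false, so φ does not entail ψ.

no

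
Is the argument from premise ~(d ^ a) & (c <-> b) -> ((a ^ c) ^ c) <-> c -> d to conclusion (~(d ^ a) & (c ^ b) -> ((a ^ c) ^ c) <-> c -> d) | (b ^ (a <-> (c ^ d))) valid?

no

a  b  c  d  |  φ  ψ
T  T  T  T  |  T  T
T  T  T  F  |  F  F
T  T  F  T  |  T  T
T  T  F  F  |  T  T
T  F  T  T  |  T  T
T  F  T  F  |  F  T
T  F  F  T  |  T  T
T  F  F  F  |  T  T
F  T  T  T  |  T  T
F  T  T  F  |  T  T
F  T  F  T  |  T  T
F  T  F  F  |  T  F
F  F  T  T  |  T  T
F  F  T  F  |  F  T
F  F  F  T  |  T  T
F  F  F  F  |  F  T
At a=F, b=T, c=F, d=F we have φ true but ψ false, so φ does not entail ψ.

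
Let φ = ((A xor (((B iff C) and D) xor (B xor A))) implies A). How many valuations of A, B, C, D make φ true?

A  B  C  D  |  φ
T  T  T  T  |  T
T  T  T  F  |  T
T  T  F  T  |  T
T  T  F  F  |  T
T  F  T  T  |  T
T  F  T  F  |  T
T  F  F  T  |  T
T  F  F  F  |  T
F  T  T  T  |  T
F  T  T  F  |  F
F  T  F  T  |  F
F  T  F  F  |  F
F  F  T  T  |  T
F  F  T  F  |  T
F  F  F  T  |  F
F  F  F  F  |  T
The formula is true on 12 of the 16 rows.

12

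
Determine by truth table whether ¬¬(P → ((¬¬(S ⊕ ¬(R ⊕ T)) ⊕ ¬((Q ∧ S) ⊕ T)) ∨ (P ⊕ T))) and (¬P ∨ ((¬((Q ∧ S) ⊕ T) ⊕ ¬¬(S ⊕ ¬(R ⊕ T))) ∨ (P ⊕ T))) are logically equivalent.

equivalent

P | Q | R | S | T | φ | ψ
- | - | - | - | - | - | -
F | F | F | F | F | T | T
F | F | F | F | T | T | T
F | F | F | T | F | T | T
F | F | F | T | T | T | T
F | F | T | F | F | T | T
F | F | T | F | T | T | T
F | F | T | T | F | T | T
F | F | T | T | T | T | T
F | T | F | F | F | T | T
F | T | F | F | T | T | T
F | T | F | T | F | T | T
F | T | F | T | T | T | T
F | T | T | F | F | T | T
F | T | T | F | T | T | T
F | T | T | T | F | T | T
F | T | T | T | T | T | T
T | F | F | F | F | T | T
T | F | F | F | T | F | F
T | F | F | T | F | T | T
T | F | F | T | T | T | T
T | F | T | F | F | T | T
T | F | T | F | T | T | T
T | F | T | T | F | T | T
T | F | T | T | T | F | F
T | T | F | F | F | T | T
T | T | F | F | T | F | F
T | T | F | T | F | T | T
T | T | F | T | T | F | F
T | T | T | F | F | T | T
T | T | T | F | T | T | T
T | T | T | T | F | T | T
T | T | T | T | T | T | T
The columns for φ and ψ agree on every row, so they are logically equivalent.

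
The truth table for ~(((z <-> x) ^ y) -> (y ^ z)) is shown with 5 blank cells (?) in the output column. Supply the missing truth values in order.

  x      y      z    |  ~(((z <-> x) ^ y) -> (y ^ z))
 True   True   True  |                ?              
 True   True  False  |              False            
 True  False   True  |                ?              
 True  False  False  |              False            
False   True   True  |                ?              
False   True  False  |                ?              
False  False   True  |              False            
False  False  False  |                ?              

Row x=True, y=True, z=True: ((z <-> x) ^ y) = False, (y ^ z) = False, (((z <-> x) ^ y) -> (y ^ z)) = True, so ~(((z <-> x) ^ y) -> (y ^ z)) = False.
Row x=True, y=False, z=True: ((z <-> x) ^ y) = True, (y ^ z) = True, (((z <-> x) ^ y) -> (y ^ z)) = True, so ~(((z <-> x) ^ y) -> (y ^ z)) = False.
Row x=False, y=True, z=True: ((z <-> x) ^ y) = True, (y ^ z) = False, (((z <-> x) ^ y) -> (y ^ z)) = False, so ~(((z <-> x) ^ y) -> (y ^ z)) = True.
Row x=False, y=True, z=False: ((z <-> x) ^ y) = False, (y ^ z) = True, (((z <-> x) ^ y) -> (y ^ z)) = True, so ~(((z <-> x) ^ y) -> (y ^ z)) = False.
Row x=False, y=False, z=False: ((z <-> x) ^ y) = True, (y ^ z) = False, (((z <-> x) ^ y) -> (y ^ z)) = False, so ~(((z <-> x) ^ y) -> (y ^ z)) = True.

False, False, True, False, True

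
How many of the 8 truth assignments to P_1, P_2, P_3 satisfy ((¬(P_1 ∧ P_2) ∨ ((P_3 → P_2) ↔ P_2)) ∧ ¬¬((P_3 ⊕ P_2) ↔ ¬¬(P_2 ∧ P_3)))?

P_1 | P_2 | P_3 | (P_1 ∧ P_2) | ¬(P_1 ∧ P_2) | (P_3 → P_2) | ((P_3 → P_2) ↔ P_2) | (P_3 ⊕ P_2) | (P_2 ∧ P_3) | ¬(P_2 ∧ P_3) | ¬¬(P_2 ∧ P_3) | φ
--- | --- | --- | ----------- | ------------ | ----------- | ------------------- | ----------- | ----------- | ------------ | ------------- | -
 T  |  T  |  T  |      T      |      F       |      T      |          T          |      F      |      T      |      F       |       T       | F
 T  |  T  |  F  |      T      |      F       |      T      |          T          |      T      |      F      |      T       |       F       | F
 T  |  F  |  T  |      F      |      T       |      F      |          T          |      T      |      F      |      T       |       F       | F
 T  |  F  |  F  |      F      |      T       |      T      |          F          |      F      |      F      |      T       |       F       | T
 F  |  T  |  T  |      F      |      T       |      T      |          T          |      F      |      T      |      F       |       T       | F
 F  |  T  |  F  |      F      |      T       |      T      |          T          |      T      |      F      |      T       |       F       | F
 F  |  F  |  T  |      F      |      T       |      F      |          T          |      T      |      F      |      T       |       F       | F
 F  |  F  |  F  |      F      |      T       |      T      |          F          |      F      |      F      |      T       |       F       | T
The formula is true on 2 of the 8 rows.

2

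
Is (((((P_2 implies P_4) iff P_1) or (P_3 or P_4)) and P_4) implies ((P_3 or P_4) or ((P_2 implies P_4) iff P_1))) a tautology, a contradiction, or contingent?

tautology

 P_1    P_2    P_3    P_4   |    φ  
False  False  False  False  |   True
False  False  False   True  |   True
False  False   True  False  |   True
False  False   True   True  |   True
False   True  False  False  |   True
False   True  False   True  |   True
False   True   True  False  |   True
False   True   True   True  |   True
 True  False  False  False  |   True
 True  False  False   True  |   True
 True  False   True  False  |   True
 True  False   True   True  |   True
 True   True  False  False  |   True
 True   True  False   True  |   True
 True   True   True  False  |   True
 True   True   True   True  |   True
Every row is True, so the formula is a tautology.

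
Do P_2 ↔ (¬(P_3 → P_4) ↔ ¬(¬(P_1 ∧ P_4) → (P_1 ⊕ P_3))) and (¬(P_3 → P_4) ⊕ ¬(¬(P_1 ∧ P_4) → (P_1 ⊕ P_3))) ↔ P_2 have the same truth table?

P_1  P_2  P_3  P_4  |  φ  ψ
 T    T    T    T   |  T  F
 T    T    T    F   |  T  F
 T    T    F    T   |  T  F
 T    T    F    F   |  T  F
 T    F    T    T   |  F  T
 T    F    T    F   |  F  T
 T    F    F    T   |  F  T
 T    F    F    F   |  F  T
 F    T    T    T   |  T  F
 F    T    T    F   |  F  T
 F    T    F    T   |  F  T
 F    T    F    F   |  F  T
 F    F    T    T   |  F  T
 F    F    T    F   |  T  F
 F    F    F    T   |  T  F
 F    F    F    F   |  T  F
The columns differ at P_1=T, P_2=T, P_3=T, P_4=T (φ=T, ψ=F), so they are not equivalent.

not equivalent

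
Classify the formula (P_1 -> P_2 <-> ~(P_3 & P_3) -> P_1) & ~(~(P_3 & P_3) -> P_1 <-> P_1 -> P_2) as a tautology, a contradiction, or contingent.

contradiction

P_1  P_2  P_3  |  (P_1 -> P_2)  (P_3 & P_3)  ~(P_3 & P_3)  (~(P_3 & P_3) -> P_1)  φ
 F    F    F   |       T             F            T                  F            F
 F    F    T   |       T             T            F                  T            F
 F    T    F   |       T             F            T                  F            F
 F    T    T   |       T             T            F                  T            F
 T    F    F   |       F             F            T                  T            F
 T    F    T   |       F             T            F                  T            F
 T    T    F   |       T             F            T                  T            F
 T    T    T   |       T             T            F                  T            F
Every row is F, so the formula is a contradiction.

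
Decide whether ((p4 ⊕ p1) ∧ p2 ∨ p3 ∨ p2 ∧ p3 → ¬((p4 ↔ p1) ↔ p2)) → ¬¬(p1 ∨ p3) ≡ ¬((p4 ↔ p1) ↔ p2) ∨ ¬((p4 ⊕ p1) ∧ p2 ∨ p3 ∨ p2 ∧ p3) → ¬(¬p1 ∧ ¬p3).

p1  p2  p3  p4  |  φ  ψ
F   F   F   F   |  F  F
F   F   F   T   |  F  F
F   F   T   F   |  T  T
F   F   T   T   |  T  T
F   T   F   F   |  F  F
F   T   F   T   |  F  F
F   T   T   F   |  T  T
F   T   T   T   |  T  T
T   F   F   F   |  T  T
T   F   F   T   |  T  T
T   F   T   F   |  T  T
T   F   T   T   |  T  T
T   T   F   F   |  T  T
T   T   F   T   |  T  T
T   T   T   F   |  T  T
T   T   T   T   |  T  T
The columns for φ and ψ agree on every row, so they are logically equivalent.

equivalent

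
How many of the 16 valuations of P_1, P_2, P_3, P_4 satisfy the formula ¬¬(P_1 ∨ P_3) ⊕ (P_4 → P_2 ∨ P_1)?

4

P_1 | P_2 | P_3 | P_4 | (P_1 ∨ P_3) | ¬(P_1 ∨ P_3) | ¬¬(P_1 ∨ P_3) | (P_2 ∨ P_1) | (P_4 → (P_2 ∨ P_1)) | φ
--- | --- | --- | --- | ----------- | ------------ | ------------- | ----------- | ------------------- | -
 1  |  1  |  1  |  1  |      1      |      0       |       1       |      1      |          1          | 0
 1  |  1  |  1  |  0  |      1      |      0       |       1       |      1      |          1          | 0
 1  |  1  |  0  |  1  |      1      |      0       |       1       |      1      |          1          | 0
 1  |  1  |  0  |  0  |      1      |      0       |       1       |      1      |          1          | 0
 1  |  0  |  1  |  1  |      1      |      0       |       1       |      1      |          1          | 0
 1  |  0  |  1  |  0  |      1      |      0       |       1       |      1      |          1          | 0
 1  |  0  |  0  |  1  |      1      |      0       |       1       |      1      |          1          | 0
 1  |  0  |  0  |  0  |      1      |      0       |       1       |      1      |          1          | 0
 0  |  1  |  1  |  1  |      1      |      0       |       1       |      1      |          1          | 0
 0  |  1  |  1  |  0  |      1      |      0       |       1       |      1      |          1          | 0
 0  |  1  |  0  |  1  |      0      |      1       |       0       |      1      |          1          | 1
 0  |  1  |  0  |  0  |      0      |      1       |       0       |      1      |          1          | 1
 0  |  0  |  1  |  1  |      1      |      0       |       1       |      0      |          0          | 1
 0  |  0  |  1  |  0  |      1      |      0       |       1       |      0      |          1          | 0
 0  |  0  |  0  |  1  |      0      |      1       |       0       |      0      |          0          | 0
 0  |  0  |  0  |  0  |      0      |      1       |       0       |      0      |          1          | 1
The formula is true on 4 of the 16 rows.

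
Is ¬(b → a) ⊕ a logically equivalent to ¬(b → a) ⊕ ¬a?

a | b || φ | ψ
F | F || F | T
F | T || T | F
T | F || T | F
T | T || T | F
The columns differ at a=F, b=F (φ=F, ψ=T), so they are not equivalent.

not equivalent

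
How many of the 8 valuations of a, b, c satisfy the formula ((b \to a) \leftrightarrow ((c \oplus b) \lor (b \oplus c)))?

4

a | b | c || φ
F | F | F || F
F | F | T || T
F | T | F || F
F | T | T || T
T | F | F || F
T | F | T || T
T | T | F || T
T | T | T || F
The formula is true on 4 of the 8 rows.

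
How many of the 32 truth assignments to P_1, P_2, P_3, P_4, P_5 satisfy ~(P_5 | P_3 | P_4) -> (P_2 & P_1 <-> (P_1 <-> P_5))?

P_1 | P_2 | P_3 | P_4 | P_5 | φ
--- | --- | --- | --- | --- | -
 T  |  T  |  T  |  T  |  T  | T
 T  |  T  |  T  |  T  |  F  | T
 T  |  T  |  T  |  F  |  T  | T
 T  |  T  |  T  |  F  |  F  | T
 T  |  T  |  F  |  T  |  T  | T
 T  |  T  |  F  |  T  |  F  | T
 T  |  T  |  F  |  F  |  T  | T
 T  |  T  |  F  |  F  |  F  | F
 T  |  F  |  T  |  T  |  T  | T
 T  |  F  |  T  |  T  |  F  | T
 T  |  F  |  T  |  F  |  T  | T
 T  |  F  |  T  |  F  |  F  | T
 T  |  F  |  F  |  T  |  T  | T
 T  |  F  |  F  |  T  |  F  | T
 T  |  F  |  F  |  F  |  T  | T
 T  |  F  |  F  |  F  |  F  | T
 F  |  T  |  T  |  T  |  T  | T
 F  |  T  |  T  |  T  |  F  | T
 F  |  T  |  T  |  F  |  T  | T
 F  |  T  |  T  |  F  |  F  | T
 F  |  T  |  F  |  T  |  T  | T
 F  |  T  |  F  |  T  |  F  | T
 F  |  T  |  F  |  F  |  T  | T
 F  |  T  |  F  |  F  |  F  | F
 F  |  F  |  T  |  T  |  T  | T
 F  |  F  |  T  |  T  |  F  | T
 F  |  F  |  T  |  F  |  T  | T
 F  |  F  |  T  |  F  |  F  | T
 F  |  F  |  F  |  T  |  T  | T
 F  |  F  |  F  |  T  |  F  | T
 F  |  F  |  F  |  F  |  T  | T
 F  |  F  |  F  |  F  |  F  | F
The formula is true on 29 of the 32 rows.

29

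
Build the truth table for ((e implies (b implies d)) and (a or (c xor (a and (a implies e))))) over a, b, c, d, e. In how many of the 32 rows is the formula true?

21

a | b | c | d | e || φ
1 | 1 | 1 | 1 | 1 || 1
1 | 1 | 1 | 1 | 0 || 1
1 | 1 | 1 | 0 | 1 || 0
1 | 1 | 1 | 0 | 0 || 1
1 | 1 | 0 | 1 | 1 || 1
1 | 1 | 0 | 1 | 0 || 1
1 | 1 | 0 | 0 | 1 || 0
1 | 1 | 0 | 0 | 0 || 1
1 | 0 | 1 | 1 | 1 || 1
1 | 0 | 1 | 1 | 0 || 1
1 | 0 | 1 | 0 | 1 || 1
1 | 0 | 1 | 0 | 0 || 1
1 | 0 | 0 | 1 | 1 || 1
1 | 0 | 0 | 1 | 0 || 1
1 | 0 | 0 | 0 | 1 || 1
1 | 0 | 0 | 0 | 0 || 1
0 | 1 | 1 | 1 | 1 || 1
0 | 1 | 1 | 1 | 0 || 1
0 | 1 | 1 | 0 | 1 || 0
0 | 1 | 1 | 0 | 0 || 1
0 | 1 | 0 | 1 | 1 || 0
0 | 1 | 0 | 1 | 0 || 0
0 | 1 | 0 | 0 | 1 || 0
0 | 1 | 0 | 0 | 0 || 0
0 | 0 | 1 | 1 | 1 || 1
0 | 0 | 1 | 1 | 0 || 1
0 | 0 | 1 | 0 | 1 || 1
0 | 0 | 1 | 0 | 0 || 1
0 | 0 | 0 | 1 | 1 || 0
0 | 0 | 0 | 1 | 0 || 0
0 | 0 | 0 | 0 | 1 || 0
0 | 0 | 0 | 0 | 0 || 0
The formula is true on 21 of the 32 rows.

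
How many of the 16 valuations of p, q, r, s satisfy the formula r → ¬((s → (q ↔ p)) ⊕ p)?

12

p | q | r | s | (q ↔ p) | (s → (q ↔ p)) | ((s → (q ↔ p)) ⊕ p) | ¬((s → (q ↔ p)) ⊕ p) | (r → ¬((s → (q ↔ p)) ⊕ p))
- | - | - | - | ------- | ------------- | ------------------- | -------------------- | --------------------------
T | T | T | T |    T    |       T       |          F          |          T           |             T             
T | T | T | F |    T    |       T       |          F          |          T           |             T             
T | T | F | T |    T    |       T       |          F          |          T           |             T             
T | T | F | F |    T    |       T       |          F          |          T           |             T             
T | F | T | T |    F    |       F       |          T          |          F           |             F             
T | F | T | F |    F    |       T       |          F          |          T           |             T             
T | F | F | T |    F    |       F       |          T          |          F           |             T             
T | F | F | F |    F    |       T       |          F          |          T           |             T             
F | T | T | T |    F    |       F       |          F          |          T           |             T             
F | T | T | F |    F    |       T       |          T          |          F           |             F             
F | T | F | T |    F    |       F       |          F          |          T           |             T             
F | T | F | F |    F    |       T       |          T          |          F           |             T             
F | F | T | T |    T    |       T       |          T          |          F           |             F             
F | F | T | F |    T    |       T       |          T          |          F           |             F             
F | F | F | T |    T    |       T       |          T          |          F           |             T             
F | F | F | F |    T    |       T       |          T          |          F           |             T             
The formula is true on 12 of the 16 rows.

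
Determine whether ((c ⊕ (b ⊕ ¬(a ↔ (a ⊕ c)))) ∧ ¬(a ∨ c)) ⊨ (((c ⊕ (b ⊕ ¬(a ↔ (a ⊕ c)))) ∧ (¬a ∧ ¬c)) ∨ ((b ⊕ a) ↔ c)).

yes

a | b | c | φ | ψ
- | - | - | - | -
T | T | T | F | F
T | T | F | F | T
T | F | T | F | T
T | F | F | F | F
F | T | T | F | T
F | T | F | T | T
F | F | T | F | F
F | F | F | F | T
In every row where φ is true, ψ is also true, so φ ⊨ ψ.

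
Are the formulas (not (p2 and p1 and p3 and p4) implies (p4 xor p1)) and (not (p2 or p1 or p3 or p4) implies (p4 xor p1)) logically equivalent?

not equivalent

p1 | p2 | p3 | p4 || φ | ψ
0  | 0  | 0  | 0  || 0 | 0
0  | 0  | 0  | 1  || 1 | 1
0  | 0  | 1  | 0  || 0 | 1
0  | 0  | 1  | 1  || 1 | 1
0  | 1  | 0  | 0  || 0 | 1
0  | 1  | 0  | 1  || 1 | 1
0  | 1  | 1  | 0  || 0 | 1
0  | 1  | 1  | 1  || 1 | 1
1  | 0  | 0  | 0  || 1 | 1
1  | 0  | 0  | 1  || 0 | 1
1  | 0  | 1  | 0  || 1 | 1
1  | 0  | 1  | 1  || 0 | 1
1  | 1  | 0  | 0  || 1 | 1
1  | 1  | 0  | 1  || 0 | 1
1  | 1  | 1  | 0  || 1 | 1
1  | 1  | 1  | 1  || 1 | 1
The columns differ at p1=0, p2=0, p3=1, p4=0 (φ=0, ψ=1), so they are not equivalent.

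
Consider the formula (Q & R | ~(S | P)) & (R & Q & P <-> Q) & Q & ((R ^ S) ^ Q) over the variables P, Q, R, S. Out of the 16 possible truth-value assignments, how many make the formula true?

1

P  Q  R  S     (Q & R)  (S | P)  ~(S | P)  ((Q & R) | ~(S | P))  (R & Q & P)  ((R & Q & P) <-> Q)  (R ^ S)  ((R ^ S) ^ Q)  φ
F  F  F  F        F        F        T               T                 F                T              F           F        F
F  F  F  T        F        T        F               F                 F                T              T           T        F
F  F  T  F        F        F        T               T                 F                T              T           T        F
F  F  T  T        F        T        F               F                 F                T              F           F        F
F  T  F  F        F        F        T               T                 F                F              F           T        F
F  T  F  T        F        T        F               F                 F                F              T           F        F
F  T  T  F        T        F        T               T                 F                F              T           F        F
F  T  T  T        T        T        F               T                 F                F              F           T        F
T  F  F  F        F        T        F               F                 F                T              F           F        F
T  F  F  T        F        T        F               F                 F                T              T           T        F
T  F  T  F        F        T        F               F                 F                T              T           T        F
T  F  T  T        F        T        F               F                 F                T              F           F        F
T  T  F  F        F        T        F               F                 F                F              F           T        F
T  T  F  T        F        T        F               F                 F                F              T           F        F
T  T  T  F        T        T        F               T                 T                T              T           F        F
T  T  T  T        T        T        F               T                 T                T              F           T        T
The formula is true on 1 of the 16 rows.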